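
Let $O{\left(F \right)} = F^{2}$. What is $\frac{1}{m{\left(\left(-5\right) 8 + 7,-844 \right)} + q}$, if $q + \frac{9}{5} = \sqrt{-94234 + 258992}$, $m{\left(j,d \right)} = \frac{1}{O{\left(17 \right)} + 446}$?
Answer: $\frac{485835}{44502321433} + \frac{540225 \sqrt{164758}}{89004642866} \approx 0.0024746$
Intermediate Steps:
$m{\left(j,d \right)} = \frac{1}{735}$ ($m{\left(j,d \right)} = \frac{1}{17^{2} + 446} = \frac{1}{289 + 446} = \frac{1}{735}$)
$q = - \frac{9}{5} + \sqrt{164758}$ ($q = - \frac{9}{5} + \sqrt{-94234 + 258992} = - \frac{9}{5} + \sqrt{164758} \approx 404.1$)
$\frac{1}{m{\left(\left(-5\right) 8 + 7,-844 \right)} + q} = \frac{1}{\frac{1}{735} - \left(\frac{9}{5} - \sqrt{164758}\right)} = \frac{1}{- \frac{1322}{735} + \sqrt{164758}}$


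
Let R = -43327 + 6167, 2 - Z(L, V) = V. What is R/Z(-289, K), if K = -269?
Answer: -37160/271 ≈ -137.12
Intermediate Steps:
Z(L, V) = 2 - V
R = -37160
R/Z(-289, K) = -37160/(2 - 1*(-269)) = -37160/(2 + 269) = -37160/271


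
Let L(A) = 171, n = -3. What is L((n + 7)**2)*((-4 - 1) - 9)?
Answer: -2394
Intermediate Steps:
L((n + 7)**2)*((-4 - 1) - 9) = 171*((-4 - 1) - 9) = 171*(-5 - 9) = 171*(-14) = -2394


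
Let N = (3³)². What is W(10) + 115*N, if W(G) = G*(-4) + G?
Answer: 83805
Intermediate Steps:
W(G) = -3*G (W(G) = -4*G + G = -3*G)
N = 729 (N = 27² = 729)
W(10) + 115*N = -3*10 + 115*729 = -30 + 83835 = 83805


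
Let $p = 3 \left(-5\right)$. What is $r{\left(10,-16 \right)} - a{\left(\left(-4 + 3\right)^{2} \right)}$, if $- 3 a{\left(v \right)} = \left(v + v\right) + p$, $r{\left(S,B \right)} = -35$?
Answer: $- \frac{118}{3} \approx -39.333$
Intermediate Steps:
$p = -15$
$a{\left(v \right)} = 5 - \frac{2 v}{3}$ ($a{\left(v \right)} = - \frac{\left(v + v\right) - 15}{3} = - \frac{2 v - 15}{3} = - \frac{-15 + 2 v}{3} = 5 - \frac{2 v}{3}$)
$r{\left(10,-16 \right)} - a{\left(\left(-4 + 3\right)^{2} \right)} = -35 - \left(5 - \frac{2 \left(-4 + 3\right)^{2}}{3}\right) = -35 - \left(5 - \frac{2 \left(-1\right)^{2}}{3}\right) = -35 - \left(5 - \frac{2}{3}\right) = -35 - \frac{13}{3} = - \frac{118}{3}$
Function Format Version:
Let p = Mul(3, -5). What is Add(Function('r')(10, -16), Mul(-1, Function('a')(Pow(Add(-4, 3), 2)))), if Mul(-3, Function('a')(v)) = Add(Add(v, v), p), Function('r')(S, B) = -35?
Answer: Rational(-118, 3) ≈ -39.333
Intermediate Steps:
p = -15
Function('a')(v) = Add(5, Mul(Rational(-2, 3), v)) (Function('a')(v) = Mul(Rational(-1, 3), Add(Add(v, v), -15)) = Mul(Rational(-1, 3), Add(Mul(2, v), -15)) = Mul(Rational(-1, 3), Add(-15, Mul(2, v))) = Add(5, Mul(Rational(-2, 3), v)))
Add(Function('r')(10, -16), Mul(-1, Function('a')(Pow(Add(-4, 3), 2)))) = Add(-35, Mul(-1, Add(5, Mul(Rational(-2, 3), Pow(Add(-4, 3), 2))))) = Add(-35, Mul(-1, Add(5, Mul(Rational(-2, 3), Pow(-1, 2))))) = Add(-35, Mul(-1, Add(5, Mul(Rational(-2, 3), 1)))) = Add(-35, Mul(-1, Add(5, Rational(-2, 3)))) = Add(-35, Mul(-1, Rational(13, 3))) = Add(-35, Rational(-13, 3)) = Rational(-118, 3)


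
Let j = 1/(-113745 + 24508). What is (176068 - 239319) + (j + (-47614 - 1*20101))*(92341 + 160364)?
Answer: -1527021967077967/89237 ≈ -1.7112e+10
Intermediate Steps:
j = -1/89237 (j = 1/(-89237) = -1/89237 ≈ -1.1206e-5)
(176068 - 239319) + (j + (-47614 - 1*20101))*(92341 + 160364) = (176068 - 239319) + (-1/89237 + (-47614 - 1*20101))*(92341 + 160364) = -63251 + (-1/89237 + (-47614 - 20101))*252705 = -63251 + (-1/89237 - 67715)*252705 = -63251 - 6042683456/89237*252705 = -63251 - 1527016322748480/89237 = -1527021967077967/89237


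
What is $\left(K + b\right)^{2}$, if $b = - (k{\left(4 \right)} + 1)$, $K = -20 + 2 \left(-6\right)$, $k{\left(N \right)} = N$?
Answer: $1369$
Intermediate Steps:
$K = -32$ ($K = -20 - 12 = -32$)
$b = -5$ ($b = - (4 + 1) = \left(-1\right) 5 = -5$)
$\left(K + b\right)^{2} = \left(-32 - 5\right)^{2} = \left(-37\right)^{2} = 1369$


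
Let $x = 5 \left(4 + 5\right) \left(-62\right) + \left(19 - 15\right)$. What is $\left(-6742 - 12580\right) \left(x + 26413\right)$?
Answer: $-456520894$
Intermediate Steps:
$x = -2786$ ($x = 5 \cdot 9 \left(-62\right) + \left(19 - 15\right) = 45 \left(-62\right) + 4 = -2790 + 4 = -2786$)
$\left(-6742 - 12580\right) \left(x + 26413\right) = \left(-6742 - 12580\right) \left(-2786 + 26413\right) = \left(-19322\right) 23627 = -456520894$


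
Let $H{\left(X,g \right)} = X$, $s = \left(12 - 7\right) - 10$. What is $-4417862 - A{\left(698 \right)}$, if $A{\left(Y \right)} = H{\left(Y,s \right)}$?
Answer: $-4418560$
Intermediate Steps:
$s = -5$ ($s = 5 - 10 = -5$)
$A{\left(Y \right)} = Y$
$-4417862 - A{\left(698 \right)} = -4417862 - 698 = -4418560$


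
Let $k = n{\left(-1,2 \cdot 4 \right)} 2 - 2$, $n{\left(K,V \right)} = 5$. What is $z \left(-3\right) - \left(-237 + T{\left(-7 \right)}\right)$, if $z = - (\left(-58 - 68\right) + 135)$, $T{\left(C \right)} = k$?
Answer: $256$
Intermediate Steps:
$k = 8$ ($k = 5 \cdot 2 - 2 = 10 - 2 = 8$)
$T{\left(C \right)} = 8$
$z = -9$ ($z = - (-126 + 135) = \left(-1\right) 9 = -9$)
$z \left(-3\right) - \left(-237 + T{\left(-7 \right)}\right) = \left(-9\right) \left(-3\right) + \left(237 - 8\right) = 27 + \left(237 - 8\right) = 27 + 229 = 256$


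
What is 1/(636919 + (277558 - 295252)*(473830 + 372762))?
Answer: -1/14978961929 ≈ -6.6760e-11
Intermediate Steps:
1/(636919 + (277558 - 295252)*(473830 + 372762)) = 1/(636919 - 17694*846592) = 1/(636919 - 14979598848) = 1/(-14978961929) = -1/14978961929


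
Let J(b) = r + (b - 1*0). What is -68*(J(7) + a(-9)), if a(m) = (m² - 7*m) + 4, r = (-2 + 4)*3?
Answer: -10948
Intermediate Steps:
r = 6 (r = 2*3 = 6)
a(m) = 4 + m² - 7*m
J(b) = 6 + b (J(b) = 6 + (b - 1*0) = 6 + (b + 0) = 6 + b)
-68*(J(7) + a(-9)) = -68*((6 + 7) + (4 + (-9)² - 7*(-9))) = -68*(13 + (4 + 81 + 63)) = -68*(13 + 148) = -68*161 = -10948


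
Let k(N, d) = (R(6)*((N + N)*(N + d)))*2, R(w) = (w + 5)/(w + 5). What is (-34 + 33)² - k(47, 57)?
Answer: -19551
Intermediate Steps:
R(w) = 1 (R(w) = (5 + w)/(5 + w) = 1)
k(N, d) = 4*N*(N + d) (k(N, d) = (1*((N + N)*(N + d)))*2 = (1*((2*N)*(N + d)))*2 = (1*(2*N*(N + d)))*2 = (2*N*(N + d))*2 = 4*N*(N + d))
(-34 + 33)² - k(47, 57) = (-34 + 33)² - 4*47*(47 + 57) = (-1)² - 4*47*104 = 1 - 1*19552 = 1 - 19552 = -19551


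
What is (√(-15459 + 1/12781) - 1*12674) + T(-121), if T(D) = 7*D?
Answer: -13521 + I*√2525288870318/12781 ≈ -13521.0 + 124.33*I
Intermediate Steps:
(√(-15459 + 1/12781) - 1*12674) + T(-121) = (√(-15459 + 1/12781) - 1*12674) + 7*(-121) = (√(-15459 + 1/12781) - 12674) - 847 = (√(-197581478/12781) - 12674) - 847 = (I*√2525288870318/12781 - 12674) - 847 = (-12674 + I*√2525288870318/12781) - 847 = -13521 + I*√2525288870318/12781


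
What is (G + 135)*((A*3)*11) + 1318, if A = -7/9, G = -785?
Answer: 54004/3 ≈ 18001.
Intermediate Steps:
A = -7/9 (A = -7*⅑ = -7/9 ≈ -0.77778)
(G + 135)*((A*3)*11) + 1318 = (-785 + 135)*(-7/9*3*11) + 1318 = -(-4550)*11/3 + 1318 = -650*(-77/3) + 1318 = 50050/3 + 1318 = 54004/3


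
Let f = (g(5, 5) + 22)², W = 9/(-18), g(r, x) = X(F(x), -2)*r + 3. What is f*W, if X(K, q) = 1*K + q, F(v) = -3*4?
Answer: -2025/2 ≈ -1012.5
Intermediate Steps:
F(v) = -12
X(K, q) = K + q
g(r, x) = 3 - 14*r (g(r, x) = (-12 - 2)*r + 3 = -14*r + 3 = 3 - 14*r)
W = -½ (W = 9*(-1/18) = -½ ≈ -0.50000)
f = 2025 (f = ((3 - 14*5) + 22)² = ((3 - 70) + 22)² = (-67 + 22)² = (-45)² = 2025)
f*W = 2025*(-½) = -2025/2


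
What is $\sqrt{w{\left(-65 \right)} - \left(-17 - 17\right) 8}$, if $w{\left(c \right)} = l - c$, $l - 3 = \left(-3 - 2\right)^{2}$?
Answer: $\sqrt{365} \approx 19.105$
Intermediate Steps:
$l = 28$ ($l = 3 + \left(-3 - 2\right)^{2} = 3 + \left(-5\right)^{2} = 3 + 25 = 28$)
$w{\left(c \right)} = 28 - c$
$\sqrt{w{\left(-65 \right)} - \left(-17 - 17\right) 8} = \sqrt{\left(28 - -65\right) - \left(-17 - 17\right) 8} = \sqrt{\left(28 + 65\right) - \left(-34\right) 8} = \sqrt{93 - -272} = \sqrt{93 + 272} = \sqrt{365}$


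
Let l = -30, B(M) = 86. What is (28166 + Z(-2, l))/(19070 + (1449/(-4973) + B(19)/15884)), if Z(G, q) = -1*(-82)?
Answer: 371890249456/251056383167 ≈ 1.4813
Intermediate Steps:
Z(G, q) = 82
(28166 + Z(-2, l))/(19070 + (1449/(-4973) + B(19)/15884)) = (28166 + 82)/(19070 + (1449/(-4973) + 86/15884)) = 28248/(19070 + (1449*(-1/4973) + 86*(1/15884))) = 28248/(19070 + (-1449/4973 + 43/7942)) = 28248/(19070 - 11294119/39495566) = 28248/(753169149501/39495566) = 28248*(39495566/753169149501) = 371890249456/251056383167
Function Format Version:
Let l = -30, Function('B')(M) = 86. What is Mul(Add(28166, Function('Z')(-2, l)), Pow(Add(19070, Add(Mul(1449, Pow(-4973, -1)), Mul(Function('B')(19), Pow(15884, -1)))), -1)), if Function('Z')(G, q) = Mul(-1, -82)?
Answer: Rational(371890249456, 251056383167) ≈ 1.4813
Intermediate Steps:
Function('Z')(G, q) = 82
Mul(Add(28166, Function('Z')(-2, l)), Pow(Add(19070, Add(Mul(1449, Pow(-4973, -1)), Mul(Function('B')(19), Pow(15884, -1)))), -1)) = Mul(Add(28166, 82), Pow(Add(19070, Add(Mul(1449, Pow(-4973, -1)), Mul(86, Pow(15884, -1)))), -1)) = Mul(28248, Pow(Add(19070, Add(Mul(1449, Rational(-1, 4973)), Mul(86, Rational(1, 15884)))), -1)) = Mul(28248, Pow(Add(19070, Add(Rational(-1449, 4973), Rational(43, 7942))), -1)) = Mul(28248, Pow(Add(19070, Rational(-11294119, 39495566)), -1)) = Mul(28248, Pow(Rational(753169149501, 39495566), -1)) = Mul(28248, Rational(39495566, 753169149501)) = Rational(371890249456, 251056383167)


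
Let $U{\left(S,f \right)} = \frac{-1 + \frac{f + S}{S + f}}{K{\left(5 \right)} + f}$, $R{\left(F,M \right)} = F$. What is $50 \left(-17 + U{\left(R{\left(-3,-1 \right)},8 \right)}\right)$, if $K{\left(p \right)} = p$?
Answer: $-850$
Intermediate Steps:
$U{\left(S,f \right)} = 0$ ($U{\left(S,f \right)} = \frac{-1 + \frac{f + S}{S + f}}{5 + f} = \frac{-1 + \frac{S + f}{S + f}}{5 + f} = \frac{-1 + 1}{5 + f} = \frac{0}{5 + f} = 0$)
$50 \left(-17 + U{\left(R{\left(-3,-1 \right)},8 \right)}\right) = 50 \left(-17 + 0\right) = 50 \left(-17\right) = -850$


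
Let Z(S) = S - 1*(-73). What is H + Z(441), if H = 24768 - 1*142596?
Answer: -117314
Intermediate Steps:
Z(S) = 73 + S (Z(S) = S + 73 = 73 + S)
H = -117828 (H = 24768 - 142596 = -117828)
H + Z(441) = -117828 + (73 + 441) = -117828 + 514 = -117314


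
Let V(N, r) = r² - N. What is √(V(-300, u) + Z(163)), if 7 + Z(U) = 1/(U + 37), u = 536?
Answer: √115035602/20 ≈ 536.27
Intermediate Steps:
Z(U) = -7 + 1/(37 + U) (Z(U) = -7 + 1/(U + 37) = -7 + 1/(37 + U))
√(V(-300, u) + Z(163)) = √((536² - 1*(-300)) + (-258 - 7*163)/(37 + 163)) = √((287296 + 300) + (-258 - 1141)/200) = √(287596 + (1/200)*(-1399)) = √(287596 - 1399/200) = √(57517801/200) = √115035602/20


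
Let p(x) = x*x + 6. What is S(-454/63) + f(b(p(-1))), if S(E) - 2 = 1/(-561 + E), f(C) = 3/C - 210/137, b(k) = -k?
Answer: 1264072/34329323 ≈ 0.036822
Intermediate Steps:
p(x) = 6 + x² (p(x) = x² + 6 = 6 + x²)
f(C) = -210/137 + 3/C (f(C) = 3/C - 210*1/137 = 3/C - 210/137 = -210/137 + 3/C)
S(E) = 2 + 1/(-561 + E)
S(-454/63) + f(b(p(-1))) = (-1121 + 2*(-454/63))/(-561 - 454/63) + (-210/137 + 3/((-(6 + (-1)²)))) = (-1121 + 2*(-454*1/63))/(-561 - 454*1/63) + (-210/137 + 3/((-(6 + 1)))) = (-1121 + 2*(-454/63))/(-561 - 454/63) + (-210/137 + 3/((-1*7))) = (-1121 - 908/63)/(-35797/63) + (-210/137 + 3/(-7)) = -63/35797*(-71531/63) + (-210/137 + 3*(-⅐)) = 71531/35797 + (-210/137 - 3/7) = 71531/35797 - 1881/959 = 1264072/34329323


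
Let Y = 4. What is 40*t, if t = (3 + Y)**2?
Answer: 1960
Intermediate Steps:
t = 49 (t = (3 + 4)**2 = 7**2 = 49)
40*t = 40*49 = 1960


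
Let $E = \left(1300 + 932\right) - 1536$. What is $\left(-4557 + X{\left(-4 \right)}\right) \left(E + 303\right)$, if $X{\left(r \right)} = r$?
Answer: $-4556439$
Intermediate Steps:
$E = 696$ ($E = 2232 - 1536 = 696$)
$\left(-4557 + X{\left(-4 \right)}\right) \left(E + 303\right) = \left(-4557 - 4\right) \left(696 + 303\right) = \left(-4561\right) 999 = -4556439$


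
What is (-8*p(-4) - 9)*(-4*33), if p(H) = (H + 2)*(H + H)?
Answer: 18084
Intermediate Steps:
p(H) = 2*H*(2 + H) (p(H) = (2 + H)*(2*H) = 2*H*(2 + H))
(-8*p(-4) - 9)*(-4*33) = (-16*(-4)*(2 - 4) - 9)*(-4*33) = (-16*(-4)*(-2) - 9)*(-132) = (-8*16 - 9)*(-132) = (-128 - 9)*(-132) = -137*(-132) = 18084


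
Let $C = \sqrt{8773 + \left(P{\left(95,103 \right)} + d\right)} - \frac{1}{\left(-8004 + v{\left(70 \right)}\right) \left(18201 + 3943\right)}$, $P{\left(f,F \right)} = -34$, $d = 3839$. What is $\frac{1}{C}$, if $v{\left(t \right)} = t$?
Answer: $- \frac{175690496}{388247017539083829247} + \frac{30867150384726016 \sqrt{12578}}{388247017539083829247} \approx 0.0089165$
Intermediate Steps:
$C = \frac{1}{175690496} + \sqrt{12578}$ ($C = \sqrt{8773 + \left(-34 + 3839\right)} - \frac{1}{\left(-8004 + 70\right) \left(18201 + 3943\right)} = \sqrt{8773 + 3805} - \frac{1}{\left(-7934\right) 22144} = \sqrt{12578} - \frac{1}{-175690496} = \sqrt{12578} - - \frac{1}{175690496} = \sqrt{12578} + \frac{1}{175690496} = \frac{1}{175690496} + \sqrt{12578} \approx 112.15$)
$\frac{1}{C} = \frac{1}{\frac{1}{175690496} + \sqrt{12578}}$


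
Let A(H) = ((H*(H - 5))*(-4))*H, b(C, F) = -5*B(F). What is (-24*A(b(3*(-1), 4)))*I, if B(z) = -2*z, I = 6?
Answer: 32256000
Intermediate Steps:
b(C, F) = 10*F (b(C, F) = -(-10)*F = 10*F)
A(H) = -4*H**2*(-5 + H) (A(H) = ((H*(-5 + H))*(-4))*H = (-4*H*(-5 + H))*H = -4*H**2*(-5 + H))
(-24*A(b(3*(-1), 4)))*I = -96*(10*4)**2*(5 - 10*4)*6 = -96*40**2*(5 - 1*40)*6 = -96*1600*(5 - 40)*6 = -96*1600*(-35)*6 = -24*(-224000)*6 = 5376000*6 = 32256000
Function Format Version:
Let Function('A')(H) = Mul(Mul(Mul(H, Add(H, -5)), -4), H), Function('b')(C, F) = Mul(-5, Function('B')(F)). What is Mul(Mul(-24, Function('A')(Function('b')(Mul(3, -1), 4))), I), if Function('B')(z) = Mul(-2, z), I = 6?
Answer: 32256000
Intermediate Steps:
Function('b')(C, F) = Mul(10, F) (Function('b')(C, F) = Mul(-5, Mul(-2, F)) = Mul(10, F))
Function('A')(H) = Mul(-4, Pow(H, 2), Add(-5, H)) (Function('A')(H) = Mul(Mul(Mul(H, Add(-5, H)), -4), H) = Mul(Mul(-4, H, Add(-5, H)), H) = Mul(-4, Pow(H, 2), Add(-5, H)))
Mul(Mul(-24, Function('A')(Function('b')(Mul(3, -1), 4))), I) = Mul(Mul(-24, Mul(4, Pow(Mul(10, 4), 2), Add(5, Mul(-1, Mul(10, 4))))), 6) = Mul(Mul(-24, Mul(4, Pow(40, 2), Add(5, Mul(-1, 40)))), 6) = Mul(Mul(-24, Mul(4, 1600, Add(5, -40))), 6) = Mul(Mul(-24, Mul(4, 1600, -35)), 6) = Mul(Mul(-24, -224000), 6) = Mul(5376000, 6) = 32256000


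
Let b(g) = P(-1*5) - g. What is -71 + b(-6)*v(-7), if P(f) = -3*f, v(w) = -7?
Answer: -218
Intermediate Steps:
b(g) = 15 - g (b(g) = -(-3)*5 - g = -3*(-5) - g = 15 - g)
-71 + b(-6)*v(-7) = -71 + (15 - 1*(-6))*(-7) = -71 + (15 + 6)*(-7) = -71 + 21*(-7) = -71 - 147 = -218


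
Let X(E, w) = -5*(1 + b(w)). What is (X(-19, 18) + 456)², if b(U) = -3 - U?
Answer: 309136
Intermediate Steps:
X(E, w) = 10 + 5*w (X(E, w) = -5*(1 + (-3 - w)) = -5*(-2 - w) = 10 + 5*w)
(X(-19, 18) + 456)² = ((10 + 5*18) + 456)² = ((10 + 90) + 456)² = (100 + 456)² = 556² = 309136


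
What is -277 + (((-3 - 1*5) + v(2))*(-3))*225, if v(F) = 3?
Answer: 3098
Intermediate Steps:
-277 + (((-3 - 1*5) + v(2))*(-3))*225 = -277 + (((-3 - 1*5) + 3)*(-3))*225 = -277 + (((-3 - 5) + 3)*(-3))*225 = -277 + ((-8 + 3)*(-3))*225 = -277 - 5*(-3)*225 = -277 + 15*225 = -277 + 3375 = 3098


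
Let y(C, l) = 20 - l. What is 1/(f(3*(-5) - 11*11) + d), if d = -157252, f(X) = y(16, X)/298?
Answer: -149/23430470 ≈ -6.3592e-6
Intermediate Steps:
f(X) = 10/149 - X/298 (f(X) = (20 - X)/298 = (20 - X)*(1/298) = 10/149 - X/298)
1/(f(3*(-5) - 11*11) + d) = 1/((10/149 - (3*(-5) - 11*11)/298) - 157252) = 1/((10/149 - (-15 - 121)/298) - 157252) = 1/((10/149 - 1/298*(-136)) - 157252) = 1/((10/149 + 68/149) - 157252) = 1/(78/149 - 157252) = 1/(-23430470/149) = -149/23430470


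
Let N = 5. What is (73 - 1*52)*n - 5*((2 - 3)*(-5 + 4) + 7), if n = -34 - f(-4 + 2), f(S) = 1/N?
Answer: -3791/5 ≈ -758.20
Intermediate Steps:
f(S) = ⅕ (f(S) = 1/5 = 1*(⅕) = ⅕)
n = -171/5 (n = -34 - 1*⅕ = -34 - ⅕ = -171/5 ≈ -34.200)
(73 - 1*52)*n - 5*((2 - 3)*(-5 + 4) + 7) = (73 - 1*52)*(-171/5) - 5*((2 - 3)*(-5 + 4) + 7) = (73 - 52)*(-171/5) - 5*(-1*(-1) + 7) = 21*(-171/5) - 5*(1 + 7) = -3591/5 - 5*8 = -3591/5 - 40 = -3791/5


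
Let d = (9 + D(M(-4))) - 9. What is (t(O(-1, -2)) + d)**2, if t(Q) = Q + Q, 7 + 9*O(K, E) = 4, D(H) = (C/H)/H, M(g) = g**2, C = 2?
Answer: 64009/147456 ≈ 0.43409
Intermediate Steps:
D(H) = 2/H**2 (D(H) = (2/H)/H = 2/H**2)
O(K, E) = -1/3 (O(K, E) = -7/9 + (1/9)*4 = -7/9 + 4/9 = -1/3)
d = 1/128 (d = (9 + 2/((-4)**2)**2) - 9 = (9 + 2/16**2) - 9 = (9 + 2*(1/256)) - 9 = (9 + 1/128) - 9 = 1153/128 - 9 = 1/128 ≈ 0.0078125)
t(Q) = 2*Q
(t(O(-1, -2)) + d)**2 = (2*(-1/3) + 1/128)**2 = (-2/3 + 1/128)**2 = (-253/384)**2 = 64009/147456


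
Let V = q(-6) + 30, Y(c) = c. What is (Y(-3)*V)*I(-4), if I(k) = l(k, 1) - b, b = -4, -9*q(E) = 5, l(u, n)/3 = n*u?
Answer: 2120/3 ≈ 706.67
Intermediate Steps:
l(u, n) = 3*n*u (l(u, n) = 3*(n*u) = 3*n*u)
q(E) = -5/9 (q(E) = -1/9*5 = -5/9)
I(k) = 4 + 3*k (I(k) = 3*1*k - 1*(-4) = 3*k + 4 = 4 + 3*k)
V = 265/9 (V = -5/9 + 30 = 265/9 ≈ 29.444)
(Y(-3)*V)*I(-4) = (-3*265/9)*(4 + 3*(-4)) = -265*(4 - 12)/3 = -265/3*(-8) = 2120/3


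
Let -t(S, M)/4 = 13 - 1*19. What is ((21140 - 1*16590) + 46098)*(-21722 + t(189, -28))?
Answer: -1098960304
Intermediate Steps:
t(S, M) = 24 (t(S, M) = -4*(13 - 1*19) = -4*(13 - 19) = -4*(-6) = 24)
((21140 - 1*16590) + 46098)*(-21722 + t(189, -28)) = ((21140 - 1*16590) + 46098)*(-21722 + 24) = ((21140 - 16590) + 46098)*(-21698) = (4550 + 46098)*(-21698) = 50648*(-21698) = -1098960304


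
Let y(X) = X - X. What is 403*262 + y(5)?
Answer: 105586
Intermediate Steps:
y(X) = 0
403*262 + y(5) = 403*262 + 0 = 105586 + 0 = 105586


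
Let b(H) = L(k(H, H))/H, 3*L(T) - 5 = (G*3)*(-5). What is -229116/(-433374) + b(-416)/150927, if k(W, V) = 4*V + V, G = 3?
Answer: 899074914977/1700603780148 ≈ 0.52868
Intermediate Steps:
k(W, V) = 5*V
L(T) = -40/3 (L(T) = 5/3 + ((3*3)*(-5))/3 = 5/3 + (9*(-5))/3 = 5/3 + (⅓)*(-45) = 5/3 - 15 = -40/3)
b(H) = -40/(3*H)
-229116/(-433374) + b(-416)/150927 = -229116/(-433374) - 40/3/(-416)/150927 = -229116*(-1/433374) - 40/3*(-1/416)*(1/150927) = 38186/72229 + (5/156)*(1/150927) = 38186/72229 + 5/23544612 = 899074914977/1700603780148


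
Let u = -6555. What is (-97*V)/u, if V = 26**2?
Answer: 65572/6555 ≈ 10.003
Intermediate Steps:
V = 676
(-97*V)/u = -97*676/(-6555) = -65572*(-1/6555) = 65572/6555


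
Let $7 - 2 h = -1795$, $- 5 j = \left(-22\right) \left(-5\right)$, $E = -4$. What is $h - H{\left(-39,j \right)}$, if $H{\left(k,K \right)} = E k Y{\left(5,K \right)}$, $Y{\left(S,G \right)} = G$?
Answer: $4333$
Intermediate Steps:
$j = -22$ ($j = - \frac{\left(-22\right) \left(-5\right)}{5} = \left(- \frac{1}{5}\right) 110 = -22$)
$H{\left(k,K \right)} = - 4 K k$ ($H{\left(k,K \right)} = - 4 k K = - 4 K k$)
$h = 901$ ($h = \frac{7}{2} - - \frac{1795}{2} = \frac{7}{2} + \frac{1795}{2} = 901$)
$h - H{\left(-39,j \right)} = 901 - \left(-4\right) \left(-22\right) \left(-39\right) = 901 - -3432 = 901 + 3432 = 4333$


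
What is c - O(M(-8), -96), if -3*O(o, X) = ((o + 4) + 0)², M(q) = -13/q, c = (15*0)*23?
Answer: 675/64 ≈ 10.547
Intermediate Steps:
c = 0 (c = 0*23 = 0)
O(o, X) = -(4 + o)²/3 (O(o, X) = -((o + 4) + 0)²/3 = -((4 + o) + 0)²/3 = -(4 + o)²/3)
c - O(M(-8), -96) = 0 - (-1)*(4 - 13/(-8))²/3 = 0 - (-1)*(4 - 13*(-⅛))²/3 = 0 - (-1)*(4 + 13/8)²/3 = 0 - (-1)*(45/8)²/3 = 0 - (-1)*2025/(3*64) = 0 - 1*(-675/64) = 0 + 675/64 = 675/64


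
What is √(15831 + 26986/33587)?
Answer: 13*√105678371909/33587 ≈ 125.82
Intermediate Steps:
√(15831 + 26986/33587) = √(531742783/33587) = 13*√105678371909/33587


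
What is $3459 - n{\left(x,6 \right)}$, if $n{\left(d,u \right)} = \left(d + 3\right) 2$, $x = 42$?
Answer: $3369$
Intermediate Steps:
$n{\left(d,u \right)} = 6 + 2 d$ ($n{\left(d,u \right)} = \left(3 + d\right) 2 = 6 + 2 d$)
$3459 - n{\left(x,6 \right)} = 3459 - \left(6 + 2 \cdot 42\right) = 3459 - \left(6 + 84\right) = 3459 - 90 = 3369$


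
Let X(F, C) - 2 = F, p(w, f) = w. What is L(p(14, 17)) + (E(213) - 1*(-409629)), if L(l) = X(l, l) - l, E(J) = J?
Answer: 409844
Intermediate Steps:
X(F, C) = 2 + F
L(l) = 2 (L(l) = (2 + l) - l = 2)
L(p(14, 17)) + (E(213) - 1*(-409629)) = 2 + (213 - 1*(-409629)) = 2 + (213 + 409629) = 2 + 409842 = 409844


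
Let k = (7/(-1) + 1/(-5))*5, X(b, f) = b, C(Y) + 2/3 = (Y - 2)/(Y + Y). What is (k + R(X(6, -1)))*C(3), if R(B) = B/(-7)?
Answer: 129/7 ≈ 18.429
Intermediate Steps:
C(Y) = -⅔ + (-2 + Y)/(2*Y) (C(Y) = -⅔ + (Y - 2)/(Y + Y) = -⅔ + (-2 + Y)/((2*Y)) = -⅔ + (-2 + Y)*(1/(2*Y)) = -⅔ + (-2 + Y)/(2*Y))
k = -36 (k = (7*(-1) + 1*(-⅕))*5 = (-7 - ⅕)*5 = -36/5*5 = -36)
R(B) = -B/7 (R(B) = B*(-⅐) = -B/7)
(k + R(X(6, -1)))*C(3) = (-36 - ⅐*6)*((⅙)*(-6 - 1*3)/3) = (-36 - 6/7)*((⅙)*(⅓)*(-6 - 3)) = -43*(-9)/(7*3) = -258/7*(-½) = 129/7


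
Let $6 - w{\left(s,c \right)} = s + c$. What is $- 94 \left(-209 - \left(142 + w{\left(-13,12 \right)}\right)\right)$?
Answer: $33652$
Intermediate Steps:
$w{\left(s,c \right)} = 6 - c - s$ ($w{\left(s,c \right)} = 6 - \left(s + c\right) = 6 - \left(c + s\right) = 6 - c - s$)
$- 94 \left(-209 - \left(142 + w{\left(-13,12 \right)}\right)\right) = - 94 \left(-209 - \left(148 - 12 + 13\right)\right) = - 94 \left(-209 - 149\right) = \left(-94\right) \left(-358\right) = 33652$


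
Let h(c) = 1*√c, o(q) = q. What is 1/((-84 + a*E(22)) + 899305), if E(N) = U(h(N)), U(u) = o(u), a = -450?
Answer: 899221/808593951841 + 450*√22/808593951841 ≈ 1.1147e-6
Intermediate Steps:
h(c) = √c
U(u) = u
E(N) = √N
1/((-84 + a*E(22)) + 899305) = 1/((-84 - 450*√22) + 899305) = 1/(899221 - 450*√22)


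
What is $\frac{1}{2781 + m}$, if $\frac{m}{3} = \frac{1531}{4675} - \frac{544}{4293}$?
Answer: $\frac{6689925}{18608710808} \approx 0.0003595$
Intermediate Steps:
$m = \frac{4029383}{6689925}$ ($m = 3 \left(\frac{1531}{4675} - \frac{544}{4293}\right) = 3 \cdot \frac{4029383}{20069775} = \frac{4029383}{6689925} \approx 0.60231$)
$\frac{1}{2781 + m} = \frac{1}{2781 + \frac{4029383}{6689925}} = \frac{1}{\frac{18608710808}{6689925}} = \frac{6689925}{18608710808}$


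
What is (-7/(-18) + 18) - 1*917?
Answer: -16175/18 ≈ -898.61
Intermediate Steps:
(-7/(-18) + 18) - 1*917 = (-1/18*(-7) + 18) - 917 = (7/18 + 18) - 917 = 331/18 - 917 = -16175/18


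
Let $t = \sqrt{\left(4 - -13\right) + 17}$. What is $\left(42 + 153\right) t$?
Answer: $195 \sqrt{34} \approx 1137.0$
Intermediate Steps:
$t = \sqrt{34}$ ($t = \sqrt{\left(4 + 13\right) + 17} = \sqrt{17 + 17} = \sqrt{34} \approx 5.8309$)
$\left(42 + 153\right) t = \left(42 + 153\right) \sqrt{34} = 195 \sqrt{34}$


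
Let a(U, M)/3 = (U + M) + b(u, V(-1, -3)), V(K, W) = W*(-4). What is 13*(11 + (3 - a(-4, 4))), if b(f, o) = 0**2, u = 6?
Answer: 182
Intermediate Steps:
V(K, W) = -4*W
b(f, o) = 0
a(U, M) = 3*M + 3*U (a(U, M) = 3*((U + M) + 0) = 3*((M + U) + 0) = 3*(M + U) = 3*M + 3*U)
13*(11 + (3 - a(-4, 4))) = 13*(11 + (3 - (3*4 + 3*(-4)))) = 13*(11 + (3 - (12 - 12))) = 13*(11 + (3 - 1*0)) = 13*(11 + (3 + 0)) = 13*(11 + 3) = 13*14 = 182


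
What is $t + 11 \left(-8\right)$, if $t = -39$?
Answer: $-127$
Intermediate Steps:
$t + 11 \left(-8\right) = -39 + 11 \left(-8\right) = -39 - 88 = -127$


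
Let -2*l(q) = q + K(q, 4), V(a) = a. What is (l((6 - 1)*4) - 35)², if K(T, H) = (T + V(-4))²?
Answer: 29929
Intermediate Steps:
K(T, H) = (-4 + T)² (K(T, H) = (T - 4)² = (-4 + T)²)
l(q) = -q/2 - (-4 + q)²/2 (l(q) = -(q + (-4 + q)²)/2 = -q/2 - (-4 + q)²/2)
(l((6 - 1)*4) - 35)² = ((-(6 - 1)*4/2 - (-4 + (6 - 1)*4)²/2) - 35)² = ((-5*4/2 - (-4 + 5*4)²/2) - 35)² = ((-½*20 - (-4 + 20)²/2) - 35)² = ((-10 - ½*16²) - 35)² = ((-10 - ½*256) - 35)² = ((-10 - 128) - 35)² = (-138 - 35)² = (-173)² = 29929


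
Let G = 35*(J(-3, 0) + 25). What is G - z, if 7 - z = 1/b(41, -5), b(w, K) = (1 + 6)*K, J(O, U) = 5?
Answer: 36504/35 ≈ 1043.0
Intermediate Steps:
b(w, K) = 7*K
z = 246/35 (z = 7 - 1/(7*(-5)) = 7 - 1/(-35) = 7 - 1*(-1/35) = 7 + 1/35 = 246/35 ≈ 7.0286)
G = 1050 (G = 35*(5 + 25) = 35*30 = 1050)
G - z = 1050 - 1*246/35 = 1050 - 246/35 = 36504/35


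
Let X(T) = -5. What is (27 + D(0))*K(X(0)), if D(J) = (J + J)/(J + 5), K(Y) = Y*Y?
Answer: 675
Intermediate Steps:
K(Y) = Y²
D(J) = 2*J/(5 + J) (D(J) = (2*J)/(5 + J) = 2*J/(5 + J))
(27 + D(0))*K(X(0)) = (27 + 2*0/(5 + 0))*(-5)² = (27 + 2*0/5)*25 = (27 + 2*0*(⅕))*25 = (27 + 0)*25 = 27*25 = 675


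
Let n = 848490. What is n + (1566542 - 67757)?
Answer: 2347275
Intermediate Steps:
n + (1566542 - 67757) = 848490 + (1566542 - 67757) = 848490 + 1498785 = 2347275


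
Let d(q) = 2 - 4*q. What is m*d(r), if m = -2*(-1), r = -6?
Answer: 52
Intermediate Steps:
m = 2
m*d(r) = 2*(2 - 4*(-6)) = 2*(2 + 24) = 2*26 = 52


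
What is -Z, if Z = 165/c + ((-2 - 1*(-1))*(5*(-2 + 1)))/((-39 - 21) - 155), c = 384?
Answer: -2237/5504 ≈ -0.40643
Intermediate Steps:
Z = 2237/5504 (Z = 165/384 + ((-2 - 1*(-1))*(5*(-2 + 1)))/((-39 - 21) - 155) = 165*(1/384) + ((-2 + 1)*(5*(-1)))/(-60 - 155) = 55/128 - 1*(-5)/(-215) = 55/128 + 5*(-1/215) = 55/128 - 1/43 = 2237/5504 ≈ 0.40643)
-Z = -1*2237/5504 = -2237/5504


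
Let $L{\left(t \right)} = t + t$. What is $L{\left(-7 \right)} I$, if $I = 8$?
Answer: $-112$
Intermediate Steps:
$L{\left(t \right)} = 2 t$
$L{\left(-7 \right)} I = 2 \left(-7\right) 8 = \left(-14\right) 8 = -112$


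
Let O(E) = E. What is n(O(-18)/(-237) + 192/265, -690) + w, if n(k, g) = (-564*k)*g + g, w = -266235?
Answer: 186693681/4187 ≈ 44589.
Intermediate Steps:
n(k, g) = g - 564*g*k (n(k, g) = -564*g*k + g = g - 564*g*k)
n(O(-18)/(-237) + 192/265, -690) + w = -690*(1 - 564*(-18/(-237) + 192/265)) - 266235 = -690*(1 - 564*(-18*(-1/237) + 192*(1/265))) - 266235 = -690*(1 - 564*(6/79 + 192/265)) - 266235 = -690*(1 - 564*16758/20935) - 266235 = -690*(1 - 9451512/20935) - 266235 = -690*(-9430577/20935) - 266235 = 1301419626/4187 - 266235 = 186693681/4187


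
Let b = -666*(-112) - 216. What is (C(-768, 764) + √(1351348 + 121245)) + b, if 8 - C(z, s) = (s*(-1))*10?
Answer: 82024 + √1472593 ≈ 83238.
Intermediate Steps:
C(z, s) = 8 + 10*s (C(z, s) = 8 - s*(-1)*10 = 8 - (-s)*10 = 8 - (-10)*s = 8 + 10*s)
b = 74376 (b = 74592 - 216 = 74376)
(C(-768, 764) + √(1351348 + 121245)) + b = ((8 + 10*764) + √(1351348 + 121245)) + 74376 = ((8 + 7640) + √1472593) + 74376 = (7648 + √1472593) + 74376 = 82024 + √1472593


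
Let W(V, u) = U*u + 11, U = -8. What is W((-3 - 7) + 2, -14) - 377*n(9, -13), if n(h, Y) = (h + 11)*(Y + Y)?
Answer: 196163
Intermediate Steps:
W(V, u) = 11 - 8*u (W(V, u) = -8*u + 11 = 11 - 8*u)
n(h, Y) = 2*Y*(11 + h) (n(h, Y) = (11 + h)*(2*Y) = 2*Y*(11 + h))
W((-3 - 7) + 2, -14) - 377*n(9, -13) = (11 - 8*(-14)) - 754*(-13)*(11 + 9) = (11 + 112) - 754*(-13)*20 = 123 - 377*(-520) = 123 + 196040 = 196163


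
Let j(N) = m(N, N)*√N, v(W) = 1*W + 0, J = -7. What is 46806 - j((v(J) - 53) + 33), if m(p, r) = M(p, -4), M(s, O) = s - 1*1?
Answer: 46806 + 84*I*√3 ≈ 46806.0 + 145.49*I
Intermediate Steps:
M(s, O) = -1 + s (M(s, O) = s - 1 = -1 + s)
m(p, r) = -1 + p
v(W) = W (v(W) = W + 0 = W)
j(N) = √N*(-1 + N) (j(N) = (-1 + N)*√N = √N*(-1 + N))
46806 - j((v(J) - 53) + 33) = 46806 - √((-7 - 53) + 33)*(-1 + ((-7 - 53) + 33)) = 46806 - √(-60 + 33)*(-1 + (-60 + 33)) = 46806 - √(-27)*(-1 - 27) = 46806 - 3*I*√3*(-28) = 46806 - (-84)*I*√3 = 46806 + 84*I*√3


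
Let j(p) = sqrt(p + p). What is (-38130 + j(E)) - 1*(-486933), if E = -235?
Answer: 448803 + I*sqrt(470) ≈ 4.488e+5 + 21.679*I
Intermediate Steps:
j(p) = sqrt(2)*sqrt(p) (j(p) = sqrt(2*p) = sqrt(2)*sqrt(p))
(-38130 + j(E)) - 1*(-486933) = (-38130 + sqrt(2)*sqrt(-235)) - 1*(-486933) = (-38130 + sqrt(2)*(I*sqrt(235))) + 486933 = (-38130 + I*sqrt(470)) + 486933 = 448803 + I*sqrt(470)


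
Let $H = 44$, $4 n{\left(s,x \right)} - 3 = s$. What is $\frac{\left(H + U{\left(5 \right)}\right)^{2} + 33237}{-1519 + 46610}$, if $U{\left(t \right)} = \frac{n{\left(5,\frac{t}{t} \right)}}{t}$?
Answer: $\frac{880209}{1127275} \approx 0.78083$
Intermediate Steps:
$n{\left(s,x \right)} = \frac{3}{4} + \frac{s}{4}$
$U{\left(t \right)} = \frac{2}{t}$ ($U{\left(t \right)} = \frac{\frac{3}{4} + \frac{1}{4} \cdot 5}{t} = \frac{\frac{3}{4} + \frac{5}{4}}{t} = \frac{2}{t}$)
$\frac{\left(H + U{\left(5 \right)}\right)^{2} + 33237}{-1519 + 46610} = \frac{\left(44 + \frac{2}{5}\right)^{2} + 33237}{-1519 + 46610} = \frac{\left(44 + 2 \cdot \frac{1}{5}\right)^{2} + 33237}{45091} = \left(\left(44 + \frac{2}{5}\right)^{2} + 33237\right) \frac{1}{45091} = \left(\left(\frac{222}{5}\right)^{2} + 33237\right) \frac{1}{45091} = \left(\frac{49284}{25} + 33237\right) \frac{1}{45091} = \frac{880209}{25} \cdot \frac{1}{45091} = \frac{880209}{1127275}$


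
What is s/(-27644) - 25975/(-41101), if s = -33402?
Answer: 1045454251/568098022 ≈ 1.8403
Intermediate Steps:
s/(-27644) - 25975/(-41101) = -33402/(-27644) - 25975/(-41101) = -33402*(-1/27644) - 25975*(-1/41101) = 16701/13822 + 25975/41101 = 1045454251/568098022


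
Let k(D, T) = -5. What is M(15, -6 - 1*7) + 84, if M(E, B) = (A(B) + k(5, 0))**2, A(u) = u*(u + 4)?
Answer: 12628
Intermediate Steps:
A(u) = u*(4 + u)
M(E, B) = (-5 + B*(4 + B))**2 (M(E, B) = (B*(4 + B) - 5)**2 = (-5 + B*(4 + B))**2)
M(15, -6 - 1*7) + 84 = (-5 + (-6 - 1*7)*(4 + (-6 - 1*7)))**2 + 84 = (-5 + (-6 - 7)*(4 + (-6 - 7)))**2 + 84 = (-5 - 13*(4 - 13))**2 + 84 = (-5 - 13*(-9))**2 + 84 = (-5 + 117)**2 + 84 = 112**2 + 84 = 12544 + 84 = 12628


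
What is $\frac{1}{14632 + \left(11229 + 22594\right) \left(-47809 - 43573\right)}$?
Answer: $- \frac{1}{3090798754} \approx -3.2354 \cdot 10^{-10}$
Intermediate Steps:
$\frac{1}{14632 + \left(11229 + 22594\right) \left(-47809 - 43573\right)} = \frac{1}{14632 + 33823 \left(-91382\right)} = \frac{1}{14632 - 3090813386} = \frac{1}{-3090798754} = - \frac{1}{3090798754}$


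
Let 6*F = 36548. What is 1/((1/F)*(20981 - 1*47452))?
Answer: -18274/79413 ≈ -0.23011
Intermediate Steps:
F = 18274/3 (F = (1/6)*36548 = 18274/3 ≈ 6091.3)
1/((1/F)*(20981 - 1*47452)) = 1/((1/(18274/3))*(20981 - 1*47452)) = 1/((3/18274)*(20981 - 47452)) = (18274/3)/(-26471) = (18274/3)*(-1/26471) = -18274/79413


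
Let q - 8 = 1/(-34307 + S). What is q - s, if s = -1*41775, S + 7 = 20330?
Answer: 584293471/13984 ≈ 41783.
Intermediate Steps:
S = 20323 (S = -7 + 20330 = 20323)
s = -41775
q = 111871/13984 (q = 8 + 1/(-34307 + 20323) = 8 + 1/(-13984) = 8 - 1/13984 = 111871/13984 ≈ 7.9999)
q - s = 111871/13984 - 1*(-41775) = 111871/13984 + 41775 = 584293471/13984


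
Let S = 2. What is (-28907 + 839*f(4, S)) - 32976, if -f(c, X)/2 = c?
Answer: -68595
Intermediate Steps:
f(c, X) = -2*c
(-28907 + 839*f(4, S)) - 32976 = (-28907 + 839*(-2*4)) - 32976 = (-28907 + 839*(-8)) - 32976 = (-28907 - 6712) - 32976 = -35619 - 32976 = -68595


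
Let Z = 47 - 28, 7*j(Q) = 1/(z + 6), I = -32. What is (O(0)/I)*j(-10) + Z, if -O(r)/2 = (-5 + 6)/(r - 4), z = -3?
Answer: 25535/1344 ≈ 18.999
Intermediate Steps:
j(Q) = 1/21 (j(Q) = 1/(7*(-3 + 6)) = (⅐)/3 = (⅐)*(⅓) = 1/21)
Z = 19
O(r) = -2/(-4 + r) (O(r) = -2*(-5 + 6)/(r - 4) = -2/(-4 + r))
(O(0)/I)*j(-10) + Z = (-2/(-4 + 0)/(-32))*(1/21) + 19 = (-2/(-4)*(-1/32))*(1/21) + 19 = (-2*(-¼)*(-1/32))*(1/21) + 19 = ((½)*(-1/32))*(1/21) + 19 = -1/64*1/21 + 19 = -1/1344 + 19 = 25535/1344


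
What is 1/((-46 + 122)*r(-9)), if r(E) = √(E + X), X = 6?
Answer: -I*√3/228 ≈ -0.0075967*I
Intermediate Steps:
r(E) = √(6 + E) (r(E) = √(E + 6) = √(6 + E))
1/((-46 + 122)*r(-9)) = 1/((-46 + 122)*√(6 - 9)) = 1/(76*√(-3)) = 1/(76*(I*√3)) = 1/(76*I*√3) = -I*√3/228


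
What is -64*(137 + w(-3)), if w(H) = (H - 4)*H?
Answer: -10112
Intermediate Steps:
w(H) = H*(-4 + H) (w(H) = (-4 + H)*H = H*(-4 + H))
-64*(137 + w(-3)) = -64*(137 - 3*(-4 - 3)) = -64*(137 - 3*(-7)) = -64*(137 + 21) = -64*158 = -10112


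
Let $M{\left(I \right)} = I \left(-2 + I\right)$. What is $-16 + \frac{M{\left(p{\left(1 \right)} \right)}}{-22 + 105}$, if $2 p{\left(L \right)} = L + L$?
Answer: $- \frac{1329}{83} \approx -16.012$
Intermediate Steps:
$p{\left(L \right)} = L$ ($p{\left(L \right)} = \frac{L + L}{2} = \frac{2 L}{2} = L$)
$-16 + \frac{M{\left(p{\left(1 \right)} \right)}}{-22 + 105} = -16 + \frac{1 \left(-2 + 1\right)}{-22 + 105} = -16 + \frac{1 \left(-1\right)}{83} = -16 - \frac{1}{83} = - \frac{1329}{83}$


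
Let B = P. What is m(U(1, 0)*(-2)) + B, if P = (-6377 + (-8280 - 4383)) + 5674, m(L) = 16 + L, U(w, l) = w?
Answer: -13352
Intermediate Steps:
P = -13366 (P = (-6377 - 12663) + 5674 = -19040 + 5674 = -13366)
B = -13366
m(U(1, 0)*(-2)) + B = (16 + 1*(-2)) - 13366 = (16 - 2) - 13366 = 14 - 13366 = -13352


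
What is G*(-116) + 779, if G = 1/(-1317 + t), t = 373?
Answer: 183873/236 ≈ 779.12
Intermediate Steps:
G = -1/944 (G = 1/(-1317 + 373) = 1/(-944) = -1/944 ≈ -0.0010593)
G*(-116) + 779 = -1/944*(-116) + 779 = 29/236 + 779 = 183873/236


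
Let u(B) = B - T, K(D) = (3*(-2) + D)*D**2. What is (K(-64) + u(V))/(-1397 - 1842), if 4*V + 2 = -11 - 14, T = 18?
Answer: 1146979/12956 ≈ 88.529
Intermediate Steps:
V = -27/4 (V = -1/2 + (-11 - 14)/4 = -1/2 + (1/4)*(-25) = -1/2 - 25/4 = -27/4 ≈ -6.7500)
K(D) = D**2*(-6 + D) (K(D) = (-6 + D)*D**2 = D**2*(-6 + D))
u(B) = -18 + B (u(B) = B - 1*18 = B - 18 = -18 + B)
(K(-64) + u(V))/(-1397 - 1842) = ((-64)**2*(-6 - 64) + (-18 - 27/4))/(-1397 - 1842) = (4096*(-70) - 99/4)/(-3239) = (-286720 - 99/4)*(-1/3239) = -1146979/4*(-1/3239) = 1146979/12956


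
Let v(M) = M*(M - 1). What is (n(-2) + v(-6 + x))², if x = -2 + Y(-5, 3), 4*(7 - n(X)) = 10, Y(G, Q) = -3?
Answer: 74529/4 ≈ 18632.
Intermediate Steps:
n(X) = 9/2 (n(X) = 7 - ¼*10 = 7 - 5/2 = 9/2)
x = -5 (x = -2 - 3 = -5)
v(M) = M*(-1 + M)
(n(-2) + v(-6 + x))² = (9/2 + (-6 - 5)*(-1 + (-6 - 5)))² = (9/2 - 11*(-1 - 11))² = (9/2 - 11*(-12))² = (9/2 + 132)² = (273/2)² = 74529/4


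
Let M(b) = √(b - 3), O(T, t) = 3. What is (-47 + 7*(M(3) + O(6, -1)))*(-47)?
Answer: 1222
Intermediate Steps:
M(b) = √(-3 + b)
(-47 + 7*(M(3) + O(6, -1)))*(-47) = (-47 + 7*(√(-3 + 3) + 3))*(-47) = (-47 + 7*(√0 + 3))*(-47) = (-47 + 7*(0 + 3))*(-47) = (-47 + 7*3)*(-47) = (-47 + 21)*(-47) = -26*(-47) = 1222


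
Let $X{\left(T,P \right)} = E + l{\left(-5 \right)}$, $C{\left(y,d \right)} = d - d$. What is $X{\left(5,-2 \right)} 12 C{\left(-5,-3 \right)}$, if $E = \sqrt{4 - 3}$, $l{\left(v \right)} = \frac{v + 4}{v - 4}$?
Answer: $0$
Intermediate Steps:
$l{\left(v \right)} = \frac{4 + v}{-4 + v}$
$E = 1$ ($E = \sqrt{1} = 1$)
$C{\left(y,d \right)} = 0$
$X{\left(T,P \right)} = \frac{10}{9}$ ($X{\left(T,P \right)} = 1 + \frac{4 - 5}{-4 - 5} = 1 + \frac{1}{-9} \left(-1\right) = 1 - - \frac{1}{9} = 1 + \frac{1}{9} = \frac{10}{9}$)
$X{\left(5,-2 \right)} 12 C{\left(-5,-3 \right)} = \frac{10}{9} \cdot 12 \cdot 0 = \frac{40}{3} \cdot 0 = 0$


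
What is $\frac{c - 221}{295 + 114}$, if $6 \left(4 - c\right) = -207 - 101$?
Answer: $- \frac{497}{1227} \approx -0.40505$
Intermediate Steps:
$c = \frac{166}{3}$ ($c = 4 - \frac{-207 - 101}{6} = 4 - - \frac{154}{3} = 4 + \frac{154}{3} = \frac{166}{3} \approx 55.333$)
$\frac{c - 221}{295 + 114} = \frac{\frac{166}{3} - 221}{295 + 114} = - \frac{497}{3 \cdot 409} = \left(- \frac{497}{3}\right) \frac{1}{409} = - \frac{497}{1227}$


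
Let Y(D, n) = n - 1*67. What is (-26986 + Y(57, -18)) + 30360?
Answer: 3289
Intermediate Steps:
Y(D, n) = -67 + n (Y(D, n) = n - 67 = -67 + n)
(-26986 + Y(57, -18)) + 30360 = (-26986 + (-67 - 18)) + 30360 = (-26986 - 85) + 30360 = -27071 + 30360 = 3289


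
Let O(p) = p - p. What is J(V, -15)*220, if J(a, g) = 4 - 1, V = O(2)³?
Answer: 660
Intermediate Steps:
O(p) = 0
V = 0 (V = 0³ = 0)
J(a, g) = 3
J(V, -15)*220 = 3*220 = 660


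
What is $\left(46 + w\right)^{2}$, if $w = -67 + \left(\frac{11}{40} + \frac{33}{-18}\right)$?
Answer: $\frac{7327849}{14400} \approx 508.88$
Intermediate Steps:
$w = - \frac{8227}{120}$ ($w = -67 + \left(11 \cdot \frac{1}{40} + 33 \left(- \frac{1}{18}\right)\right) = -67 + \left(\frac{11}{40} - \frac{11}{6}\right) = -67 - \frac{187}{120} = - \frac{8227}{120} \approx -68.558$)
$\left(46 + w\right)^{2} = \left(46 - \frac{8227}{120}\right)^{2} = \left(- \frac{2707}{120}\right)^{2} = \frac{7327849}{14400}$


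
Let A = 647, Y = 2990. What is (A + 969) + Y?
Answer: 4606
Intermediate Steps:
(A + 969) + Y = (647 + 969) + 2990 = 1616 + 2990 = 4606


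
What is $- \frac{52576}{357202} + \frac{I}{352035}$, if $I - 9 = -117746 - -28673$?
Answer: $- \frac{2795690616}{6985978115} \approx -0.40019$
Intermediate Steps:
$I = -89064$ ($I = 9 - 89073 = -89064$)
$- \frac{52576}{357202} + \frac{I}{352035} = - \frac{52576}{357202} - \frac{89064}{352035} = \left(-52576\right) \frac{1}{357202} - \frac{9896}{39115} = - \frac{26288}{178601} - \frac{9896}{39115} = - \frac{2795690616}{6985978115}$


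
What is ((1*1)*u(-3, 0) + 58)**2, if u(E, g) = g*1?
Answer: 3364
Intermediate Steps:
u(E, g) = g
((1*1)*u(-3, 0) + 58)**2 = ((1*1)*0 + 58)**2 = (1*0 + 58)**2 = (0 + 58)**2 = 58**2 = 3364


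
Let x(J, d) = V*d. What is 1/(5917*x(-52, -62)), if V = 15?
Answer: -1/5502810 ≈ -1.8173e-7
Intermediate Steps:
x(J, d) = 15*d
1/(5917*x(-52, -62)) = 1/(5917*((15*(-62)))) = (1/5917)/(-930) = (1/5917)*(-1/930) = -1/5502810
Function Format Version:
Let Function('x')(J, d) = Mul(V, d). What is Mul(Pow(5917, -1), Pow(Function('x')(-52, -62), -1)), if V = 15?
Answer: Rational(-1, 5502810) ≈ -1.8173e-7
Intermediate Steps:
Function('x')(J, d) = Mul(15, d)
Mul(Pow(5917, -1), Pow(Function('x')(-52, -62), -1)) = Mul(Pow(5917, -1), Pow(Mul(15, -62), -1)) = Mul(Rational(1, 5917), Pow(-930, -1)) = Mul(Rational(1, 5917), Rational(-1, 930)) = Rational(-1, 5502810)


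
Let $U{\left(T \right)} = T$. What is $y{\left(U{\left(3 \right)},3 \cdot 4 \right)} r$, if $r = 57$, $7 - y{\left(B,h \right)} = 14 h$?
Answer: $-9177$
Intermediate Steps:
$y{\left(B,h \right)} = 7 - 14 h$
$y{\left(U{\left(3 \right)},3 \cdot 4 \right)} r = \left(7 - 14 \cdot 3 \cdot 4\right) 57 = \left(7 - 168\right) 57 = \left(-161\right) 57 = -9177$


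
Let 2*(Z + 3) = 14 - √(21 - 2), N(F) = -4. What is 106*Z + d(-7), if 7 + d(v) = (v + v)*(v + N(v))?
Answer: 571 - 53*√19 ≈ 339.98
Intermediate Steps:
Z = 4 - √19/2 (Z = -3 + (14 - √(21 - 2))/2 = -3 + (14 - √19)/2 = -3 + (7 - √19/2) = 4 - √19/2 ≈ 1.8206)
d(v) = -7 + 2*v*(-4 + v) (d(v) = -7 + (v + v)*(v - 4) = -7 + (2*v)*(-4 + v) = -7 + 2*v*(-4 + v))
106*Z + d(-7) = 106*(4 - √19/2) + (-7 - 8*(-7) + 2*(-7)²) = (424 - 53*√19) + (-7 + 56 + 2*49) = (424 - 53*√19) + (-7 + 56 + 98) = (424 - 53*√19) + 147 = 571 - 53*√19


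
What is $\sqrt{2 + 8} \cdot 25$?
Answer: $25 \sqrt{10} \approx 79.057$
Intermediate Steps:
$\sqrt{2 + 8} \cdot 25 = \sqrt{10} \cdot 25 = 25 \sqrt{10}$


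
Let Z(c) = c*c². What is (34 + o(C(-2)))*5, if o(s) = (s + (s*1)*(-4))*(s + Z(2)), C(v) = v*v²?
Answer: 170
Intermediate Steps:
C(v) = v³
Z(c) = c³
o(s) = -3*s*(8 + s) (o(s) = (s + (s*1)*(-4))*(s + 2³) = (s + s*(-4))*(s + 8) = (s - 4*s)*(8 + s) = (-3*s)*(8 + s) = -3*s*(8 + s))
(34 + o(C(-2)))*5 = (34 - 3*(-2)³*(8 + (-2)³))*5 = (34 - 3*(-8)*(8 - 8))*5 = (34 - 3*(-8)*0)*5 = (34 + 0)*5 = 34*5 = 170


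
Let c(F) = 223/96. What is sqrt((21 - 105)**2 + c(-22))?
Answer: sqrt(4065594)/24 ≈ 84.014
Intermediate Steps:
c(F) = 223/96 (c(F) = 223*(1/96) = 223/96)
sqrt((21 - 105)**2 + c(-22)) = sqrt((21 - 105)**2 + 223/96) = sqrt((-84)**2 + 223/96) = sqrt(7056 + 223/96) = sqrt(677599/96) = sqrt(4065594)/24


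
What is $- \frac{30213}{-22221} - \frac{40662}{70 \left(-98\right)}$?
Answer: $\frac{20570583}{2822890} \approx 7.2871$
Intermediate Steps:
$- \frac{30213}{-22221} - \frac{40662}{70 \left(-98\right)} = \left(-30213\right) \left(- \frac{1}{22221}\right) - \frac{40662}{-6860} = \frac{1119}{823} - - \frac{20331}{3430} = \frac{1119}{823} + \frac{20331}{3430} = \frac{20570583}{2822890}$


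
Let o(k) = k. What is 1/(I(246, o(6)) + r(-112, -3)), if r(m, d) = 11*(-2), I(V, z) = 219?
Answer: 1/197 ≈ 0.0050761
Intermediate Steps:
r(m, d) = -22
1/(I(246, o(6)) + r(-112, -3)) = 1/(219 - 22) = 1/197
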